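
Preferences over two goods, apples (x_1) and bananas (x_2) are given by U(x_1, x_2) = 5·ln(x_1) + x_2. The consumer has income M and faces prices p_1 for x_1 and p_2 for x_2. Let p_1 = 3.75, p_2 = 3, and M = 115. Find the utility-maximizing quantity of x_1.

x_1* = 4

So x_1*(p_1,p_2) = 5·p_2/p_1, independent of income; and x_2* = (M − 5·p_2)/p_2.
At the given prices: x_1* = 5·3/3.75 = 4.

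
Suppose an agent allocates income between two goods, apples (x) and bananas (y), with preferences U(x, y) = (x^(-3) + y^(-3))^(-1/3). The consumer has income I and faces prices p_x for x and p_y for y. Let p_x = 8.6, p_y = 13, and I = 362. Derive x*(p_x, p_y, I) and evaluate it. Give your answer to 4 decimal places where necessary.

x* = 17.8113

With the ratio pinned down, the budget gives x* = I/(p_x + p_y·(y/x)) and y* = (y/x)·x*.
Numerically y/x = 0.901859, so x* = 362/(8.6 + 13·0.901859) = 17.8113.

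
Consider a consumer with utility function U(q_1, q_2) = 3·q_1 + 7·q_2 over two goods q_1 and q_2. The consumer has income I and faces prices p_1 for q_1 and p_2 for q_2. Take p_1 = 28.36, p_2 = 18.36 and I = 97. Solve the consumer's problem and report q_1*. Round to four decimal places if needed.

Perfect substitutes: compare marginal utility per dollar. 3/p_1 vs 7/p_2 → 0.1058 vs 0.3813.
q_2 gives more utility per dollar, so spend all income on q_2: q_2* = I/p_2, q_1* = 0.
Numerically: q_1* = 0, q_2* = 5.2832.

q_1* = 0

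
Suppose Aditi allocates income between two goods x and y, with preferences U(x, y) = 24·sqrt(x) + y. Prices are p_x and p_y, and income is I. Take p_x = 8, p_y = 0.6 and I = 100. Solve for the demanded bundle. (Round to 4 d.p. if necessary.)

x* = 0.81, y* = 155.8667

Utility is quasi-linear in y; the FOC for x is 12/√x = p_x/p_y.
Solve: √x = 12·p_y/p_x, so x*(p_x,p_y) = (12·p_y/p_x)², and y* = (I − p_x·x*)/p_y.
Plugging in: x* = (12·0.6/8)² = 0.81, y* = 155.8667.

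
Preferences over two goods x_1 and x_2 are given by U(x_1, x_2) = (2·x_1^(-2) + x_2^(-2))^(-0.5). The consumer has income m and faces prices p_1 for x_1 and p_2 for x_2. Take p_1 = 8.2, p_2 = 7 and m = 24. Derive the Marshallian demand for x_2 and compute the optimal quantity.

x_2* = 1.4285

MU_x_1 ∝ 2·x_1^(-3), MU_x_2 ∝ x_2^(-3), so MRS = 2·(x_2/x_1)^(3) = p_1/p_2.
Solve for the ratio: x_2/x_1 = [(1/2)·p_1/p_2]^(1/3).
With the ratio pinned down, the budget gives x_1* = m/(p_1 + p_2·(x_2/x_1)) and x_2* = (x_2/x_1)·x_1*.
Numerically x_2/x_1 = 0.836685, so x_1* = 24/(8.2 + 7·0.836685) = 1.7074 and x_2* = 0.836685·1.7074 = 1.4285.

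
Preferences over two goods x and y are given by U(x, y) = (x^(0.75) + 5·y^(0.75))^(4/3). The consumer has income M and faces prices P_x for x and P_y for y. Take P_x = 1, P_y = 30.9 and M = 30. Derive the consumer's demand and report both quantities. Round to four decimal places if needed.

MU_x ∝ x^(-0.25), MU_y ∝ 5·y^(-0.25), so MRS = (1/5)·(y/x)^(0.25) = P_x/P_y.
Solve for the ratio: y/x = [5·P_x/P_y]^(4).
Substitute y = (y/x)·x into the budget: x* = M/(P_x + P_y·(y/x)).
Numerically y/x = 0.000686, so x* = 30/(1 + 30.9·0.000686) = 29.3777 and y* = 0.000686·29.3777 = 0.0201.

x* = 29.3777, y* = 0.0201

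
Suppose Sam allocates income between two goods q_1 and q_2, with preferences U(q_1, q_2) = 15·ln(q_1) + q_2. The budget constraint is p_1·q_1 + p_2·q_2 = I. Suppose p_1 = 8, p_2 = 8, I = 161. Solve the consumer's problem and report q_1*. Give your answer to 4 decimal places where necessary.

q_1* = 15

So q_1*(p_1,p_2) = 15·p_2/p_1, independent of income; and q_2* = (I − 15·p_2)/p_2.
At the given prices: q_1* = 15·8/8 = 15.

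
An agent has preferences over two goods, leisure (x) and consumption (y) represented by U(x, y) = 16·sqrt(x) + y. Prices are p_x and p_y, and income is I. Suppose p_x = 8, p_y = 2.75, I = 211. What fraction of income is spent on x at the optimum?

MU_x = 8/√x, MU_y = 1. Tangency: 8/√x = p_x/p_y.
Solve: √x = 8·p_y/p_x, so x*(p_x,p_y) = (8·p_y/p_x)², and y* = (I − p_x·x*)/p_y.
Plugging in: x* = (8·2.75/8)² = 7.5625, y* = 54.7273.
Expenditure on x: 8·7.5625 = 60.5; share = 0.2867.

share on x = 0.2867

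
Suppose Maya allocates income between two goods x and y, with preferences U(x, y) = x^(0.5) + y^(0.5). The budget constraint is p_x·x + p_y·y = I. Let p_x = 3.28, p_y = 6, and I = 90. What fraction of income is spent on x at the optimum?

From the CES first-order condition, (y/x)^(0.5) = p_x/p_y.
Hence y/x = (p_x/p_y)^(1/(0.5)), i.e. raised to the 2 power.
With the ratio pinned down, the budget gives x* = I/(p_x + p_y·(y/x)) and y* = (y/x)·x*.
Numerically y/x = 0.298844, so x* = 90/(3.28 + 6·0.298844) = 17.7407 and y* = 0.298844·17.7407 = 5.3017.
Expenditure on x: 3.28·17.7407 = 58.1897; share = 0.6466.

share on x = 0.6466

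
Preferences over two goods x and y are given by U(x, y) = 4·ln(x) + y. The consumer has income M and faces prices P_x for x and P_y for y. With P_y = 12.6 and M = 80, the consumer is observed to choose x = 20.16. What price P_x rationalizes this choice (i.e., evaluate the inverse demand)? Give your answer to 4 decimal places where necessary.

P_x = 2.5

Set MRS = P_x/P_y: (4/x)/1 = P_x/P_y.
So x*(P_x,P_y) = 4·P_y/P_x, independent of income; and y* = (M − 4·P_y)/P_y.
Set x* = 20.16 in the demand function and solve for P_x: P_x = 2.5.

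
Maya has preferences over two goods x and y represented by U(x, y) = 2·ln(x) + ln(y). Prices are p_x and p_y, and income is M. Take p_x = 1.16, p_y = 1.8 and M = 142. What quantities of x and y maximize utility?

MU_x/MU_y = (2·y)/(x); tangency sets this equal to p_x/p_y.
So 2·p_y·y = p_x·x; combined with the budget, a share 2/3 of income goes to x.
Demand: x*(p_x,p_y,M) = 2/3·M/p_x and y* = 1/3·M/p_y.
At p_x=1.16, p_y=1.8, M=142: x* = 2/3·142/1.16 = 81.6092, y* = 26.2963.

x* = 81.6092, y* = 26.2963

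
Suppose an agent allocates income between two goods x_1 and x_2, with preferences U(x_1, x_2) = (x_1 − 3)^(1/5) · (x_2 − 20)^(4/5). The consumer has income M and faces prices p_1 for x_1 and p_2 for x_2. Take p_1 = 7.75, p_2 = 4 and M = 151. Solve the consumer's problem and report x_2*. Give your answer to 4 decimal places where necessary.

x_2* = 29.55

MRS = (1/4)·(x_2−20)/(x_1−3). Tangency with p_1/p_2 gives x_2−20 = 4·(p_1/p_2)·(x_1−3).
Substituting into the budget: x_1* = 3 + 0.2·(M − 3·p_1 − 20·p_2)/p_1, and x_2* = 20 + 0.8·(…)/p_2.
Discretionary income = 151 − 3·7.75 − 20·4 = 47.75; x_2* = 20 + 0.8·47.75/4 = 29.55.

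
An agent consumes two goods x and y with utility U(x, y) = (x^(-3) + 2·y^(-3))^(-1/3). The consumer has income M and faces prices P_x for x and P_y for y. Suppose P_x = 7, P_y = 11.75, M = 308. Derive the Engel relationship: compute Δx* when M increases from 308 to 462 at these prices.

Δx* = 7.9892

From the CES first-order condition, (1/2)·(y/x)^(4) = P_x/P_y.
Hence y/x = (2·P_x/P_y)^(1/(4)), i.e. raised to the 0.25 power.
With the ratio pinned down, the budget gives x* = M/(P_x + P_y·(y/x)) and y* = (y/x)·x*.
Numerically y/x = 1.044774, so x* = 308/(7 + 11.75·1.044774) = 15.9783.
At M' = 462: x* = 23.9675. Change: 23.9675 − 15.9783 = 7.9892.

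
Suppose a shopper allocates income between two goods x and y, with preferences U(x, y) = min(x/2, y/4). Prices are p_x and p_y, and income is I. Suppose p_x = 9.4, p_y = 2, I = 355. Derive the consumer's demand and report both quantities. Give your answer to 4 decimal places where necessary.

Demand: x*(p_x,p_y,I) = 2·I/(2·p_x + 4·p_y), y* = 4·I/(2·p_x + 4·p_y).
Here 2·9.4 + 4·2 = 26.8, giving x* = 26.4925 and y* = 52.9851.

x* = 26.4925, y* = 52.9851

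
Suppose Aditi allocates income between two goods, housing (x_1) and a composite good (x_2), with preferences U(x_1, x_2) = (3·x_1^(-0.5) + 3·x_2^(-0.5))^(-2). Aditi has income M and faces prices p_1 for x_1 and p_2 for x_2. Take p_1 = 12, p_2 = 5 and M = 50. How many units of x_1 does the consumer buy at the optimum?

From the CES first-order condition, (x_2/x_1)^(1.5) = p_1/p_2.
Solve for the ratio: x_2/x_1 = [p_1/p_2]^(2/3).
Substitute x_2 = (x_2/x_1)·x_1 into the budget: x_1* = M/(p_1 + p_2·(x_2/x_1)).
Numerically x_2/x_1 = 1.792562, so x_1* = 50/(12 + 5·1.792562) = 2.3852.

x_1* = 2.3852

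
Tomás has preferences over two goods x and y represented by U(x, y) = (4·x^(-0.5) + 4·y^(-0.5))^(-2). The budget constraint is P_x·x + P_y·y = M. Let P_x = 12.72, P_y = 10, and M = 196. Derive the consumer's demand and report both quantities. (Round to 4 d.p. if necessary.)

x* = 8.0132, y* = 9.4072

Substitute y = (y/x)·x into the budget: x* = M/(P_x + P_y·(y/x)).
Numerically y/x = 1.173973, so x* = 196/(12.72 + 10·1.173973) = 8.0132 and y* = 1.173973·8.0132 = 9.4072.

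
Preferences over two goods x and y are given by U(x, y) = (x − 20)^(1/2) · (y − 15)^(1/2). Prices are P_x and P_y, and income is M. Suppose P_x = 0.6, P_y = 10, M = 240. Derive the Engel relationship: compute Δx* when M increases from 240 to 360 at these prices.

Δx* = 100

MRS = (y−15)/(x−20). Tangency with P_x/P_y gives y−15 = (P_x/P_y)·(x−20).
After buying the subsistence bundle (20, 15), a share 0.5 of the remaining income goes to x: x* = 20 + 0.5·(M − 20P_x − 15P_y)/P_x.
Discretionary income = 240 − 20·0.6 − 15·10 = 78; x* = 20 + 0.5·78/0.6 = 85.
At M' = 360: x* = 185. Change: 185 − 85 = 100.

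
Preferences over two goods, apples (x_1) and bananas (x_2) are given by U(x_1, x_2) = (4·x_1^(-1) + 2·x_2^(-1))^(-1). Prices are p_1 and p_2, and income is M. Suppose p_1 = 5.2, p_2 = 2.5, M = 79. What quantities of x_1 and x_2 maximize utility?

MRS = MU_x_1/MU_x_2 = 2·(x_2/x_1)^(2). Set equal to p_1/p_2.
Hence x_2/x_1 = ((1/2)·p_1/p_2)^(1/(2)), i.e. raised to the 0.5 power.
With the ratio pinned down, the budget gives x_1* = M/(p_1 + p_2·(x_2/x_1)) and x_2* = (x_2/x_1)·x_1*.
Numerically x_2/x_1 = 1.019804, so x_1* = 79/(5.2 + 2.5·1.019804) = 10.1942 and x_2* = 1.019804·10.1942 = 10.3961.

x_1* = 10.1942, x_2* = 10.3961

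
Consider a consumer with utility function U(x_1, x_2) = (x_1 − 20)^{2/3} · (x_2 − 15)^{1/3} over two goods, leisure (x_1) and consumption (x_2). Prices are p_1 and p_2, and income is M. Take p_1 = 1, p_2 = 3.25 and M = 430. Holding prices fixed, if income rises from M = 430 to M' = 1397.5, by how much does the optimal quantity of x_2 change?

Let x_1' = x_1−20, x_2' = x_2−15. MRS = 2·x_2'/x_1' = p_1/p_2.
Substituting into the budget: x_1* = 20 + 2/3·(M − 20·p_1 − 15·p_2)/p_1, and x_2* = 15 + 1/3·(…)/p_2.
Discretionary income = 430 − 20·1 − 15·3.25 = 361.25; x_2* = 15 + 1/3·361.25/3.25 = 52.0513.
At M' = 1397.5: x_2* = 151.2821. Change: 151.2821 − 52.0513 = 99.2308.

Δx_2* = 99.2308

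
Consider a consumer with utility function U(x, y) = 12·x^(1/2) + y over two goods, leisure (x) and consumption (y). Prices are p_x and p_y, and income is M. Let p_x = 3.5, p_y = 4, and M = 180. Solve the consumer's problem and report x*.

x* = 47.0204

MU_x = 6/√x, MU_y = 1. Tangency: 6/√x = p_x/p_y.
Thus x* = (6·p_y/p_x)² — independent of M — with the rest of income spent on y.
Plugging in: x* = (6·4/3.5)² = 47.0204.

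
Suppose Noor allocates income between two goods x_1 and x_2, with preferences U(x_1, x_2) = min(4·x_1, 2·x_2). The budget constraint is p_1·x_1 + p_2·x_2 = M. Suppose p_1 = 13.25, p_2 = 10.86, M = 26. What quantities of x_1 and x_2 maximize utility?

Demand: x_1*(p_1,p_2,M) = 2·M/(2·p_1 + 4·p_2), x_2* = 4·M/(2·p_1 + 4·p_2).
Here 2·13.25 + 4·10.86 = 69.94, giving x_1* = 0.7435 and x_2* = 1.487.

x_1* = 0.7435, x_2* = 1.487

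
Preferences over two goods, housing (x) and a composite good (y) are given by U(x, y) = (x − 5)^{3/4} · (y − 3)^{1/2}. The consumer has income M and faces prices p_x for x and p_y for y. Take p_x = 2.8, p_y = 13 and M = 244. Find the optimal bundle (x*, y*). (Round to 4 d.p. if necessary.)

This is Cobb-Douglas in (x−5, y−3): tangency gives 0.75·p_y·(y−3) = 0.5·p_x·(x−5).
Substituting into the budget: x* = 5 + 0.6·(M − 5·p_x − 3·p_y)/p_x, and y* = 3 + 0.4·(…)/p_y.
Discretionary income = 244 − 5·2.8 − 3·13 = 191; x* = 5 + 0.6·191/2.8 = 45.9286; y* = 3 + 0.4·191/13 = 8.8769.

x* = 45.9286, y* = 8.8769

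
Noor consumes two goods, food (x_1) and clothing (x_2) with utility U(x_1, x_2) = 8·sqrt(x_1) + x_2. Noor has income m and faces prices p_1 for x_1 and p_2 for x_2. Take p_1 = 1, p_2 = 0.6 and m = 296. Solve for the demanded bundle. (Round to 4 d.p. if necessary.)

x_1* = 5.76, x_2* = 483.7333

MU_x_1 = 4/√x_1, MU_x_2 = 1. Tangency: 4/√x_1 = p_1/p_2.
Thus x_1* = (4·p_2/p_1)² — independent of m — with the rest of income spent on x_2.
Plugging in: x_1* = (4·0.6/1)² = 5.76, x_2* = 483.7333.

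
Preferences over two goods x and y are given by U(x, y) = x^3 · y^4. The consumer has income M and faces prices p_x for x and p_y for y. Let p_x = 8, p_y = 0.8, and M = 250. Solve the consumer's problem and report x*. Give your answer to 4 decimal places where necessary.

x* = 13.3929

MU_x/MU_y = (3·y)/(4·x); tangency sets this equal to p_x/p_y.
So 3·p_y·y = 4·p_x·x; combined with the budget, a share 3/7 of income goes to x.
Demand: x*(p_x,p_y,M) = 3/7·M/p_x and y* = 4/7·M/p_y.
At p_x=8, p_y=0.8, M=250: x* = 3/7·250/8 = 13.3929.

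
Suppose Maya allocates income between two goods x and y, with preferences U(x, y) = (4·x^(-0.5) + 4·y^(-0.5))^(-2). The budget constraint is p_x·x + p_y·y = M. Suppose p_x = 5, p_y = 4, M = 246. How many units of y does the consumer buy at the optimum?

From the CES first-order condition, (y/x)^(1.5) = p_x/p_y.
Solve for the ratio: y/x = [p_x/p_y]^(2/3).
Substitute y = (y/x)·x into the budget: x* = M/(p_x + p_y·(y/x)).
Numerically y/x = 1.160397, so x* = 246/(5 + 4·1.160397) = 25.5145 and y* = 1.160397·25.5145 = 29.6069.

y* = 29.6069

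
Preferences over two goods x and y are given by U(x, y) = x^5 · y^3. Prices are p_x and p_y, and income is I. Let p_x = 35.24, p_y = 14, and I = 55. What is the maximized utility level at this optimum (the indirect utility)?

MU_x/MU_y = (5·y)/(3·x); tangency sets this equal to p_x/p_y.
So 5·p_y·y = 3·p_x·x; combined with the budget, a share 0.625 of income goes to x.
Demand: x*(p_x,p_y,I) = 0.625·I/p_x and y* = 0.375·I/p_y.
At p_x=35.24, p_y=14, I=55: x* = 0.625·55/35.24 = 0.9755, y* = 1.4732.
Utility at the optimum: U(0.9755, 1.4732) = 2.8238.

V = 2.8238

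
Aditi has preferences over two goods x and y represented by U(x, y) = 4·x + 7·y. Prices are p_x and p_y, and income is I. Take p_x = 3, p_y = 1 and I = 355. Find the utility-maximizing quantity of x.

y gives more utility per dollar, so spend all income on y: y* = I/p_y, x* = 0.
Numerically: x* = 0, y* = 355.

x* = 0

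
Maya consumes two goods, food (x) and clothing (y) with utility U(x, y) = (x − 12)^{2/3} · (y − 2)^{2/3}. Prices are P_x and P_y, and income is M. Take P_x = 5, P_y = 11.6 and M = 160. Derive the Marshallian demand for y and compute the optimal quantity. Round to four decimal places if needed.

y* = 5.3103

This is Cobb-Douglas in (x−12, y−2): tangency gives 2/3·P_y·(y−2) = 2/3·P_x·(x−12).
Substituting into the budget: x* = 12 + 0.5·(M − 12·P_x − 2·P_y)/P_x, and y* = 2 + 0.5·(…)/P_y.
Discretionary income = 160 − 12·5 − 2·11.6 = 76.8; y* = 2 + 0.5·76.8/11.6 = 5.3103.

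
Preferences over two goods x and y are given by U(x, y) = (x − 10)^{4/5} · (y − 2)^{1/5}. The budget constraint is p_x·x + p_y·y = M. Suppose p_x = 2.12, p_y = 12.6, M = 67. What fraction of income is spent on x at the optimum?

share on x = 0.5624

Let x' = x−10, y' = y−2. MRS = 4·y'/x' = p_x/p_y.
Substituting into the budget: x* = 10 + 0.8·(M − 10·p_x − 2·p_y)/p_x, and y* = 2 + 0.2·(…)/p_y.
Discretionary income = 67 − 10·2.12 − 2·12.6 = 20.6; x* = 10 + 0.8·20.6/2.12 = 17.7736; y* = 2 + 0.2·20.6/12.6 = 2.327.
Expenditure on x: 2.12·17.7736 = 37.68; share = 0.5624.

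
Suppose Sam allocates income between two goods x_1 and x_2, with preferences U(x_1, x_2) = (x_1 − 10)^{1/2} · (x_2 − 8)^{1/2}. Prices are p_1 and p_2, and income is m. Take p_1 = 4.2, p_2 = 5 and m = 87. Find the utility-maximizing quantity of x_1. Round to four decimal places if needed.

x_1* = 10.5952

MRS = (x_2−8)/(x_1−10). Tangency with p_1/p_2 gives x_2−8 = (p_1/p_2)·(x_1−10).
After buying the subsistence bundle (10, 8), a share 0.5 of the remaining income goes to x_1: x_1* = 10 + 0.5·(m − 10p_1 − 8p_2)/p_1.
Discretionary income = 87 − 10·4.2 − 8·5 = 5; x_1* = 10 + 0.5·5/4.2 = 10.5952.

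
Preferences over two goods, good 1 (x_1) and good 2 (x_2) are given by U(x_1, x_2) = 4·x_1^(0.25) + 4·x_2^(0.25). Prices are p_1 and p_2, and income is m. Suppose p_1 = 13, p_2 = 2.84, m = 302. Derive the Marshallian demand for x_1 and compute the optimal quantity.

x_1* = 8.7321

From the CES first-order condition, (x_2/x_1)^(0.75) = p_1/p_2.
Hence x_2/x_1 = (p_1/p_2)^(1/(0.75)), i.e. raised to the 4/3 power.
With the ratio pinned down, the budget gives x_1* = m/(p_1 + p_2·(x_2/x_1)) and x_2* = (x_2/x_1)·x_1*.
Numerically x_2/x_1 = 7.600346, so x_1* = 302/(13 + 2.84·7.600346) = 8.7321.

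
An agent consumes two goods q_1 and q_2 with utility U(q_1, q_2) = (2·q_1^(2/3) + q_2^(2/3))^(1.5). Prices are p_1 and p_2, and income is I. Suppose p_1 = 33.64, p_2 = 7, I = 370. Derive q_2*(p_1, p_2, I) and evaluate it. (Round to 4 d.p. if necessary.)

From the CES first-order condition, 2·(q_2/q_1)^(1/3) = p_1/p_2.
Solve for the ratio: q_2/q_1 = [(1/2)·p_1/p_2]^(3).
With the ratio pinned down, the budget gives q_1* = I/(p_1 + p_2·(q_2/q_1)) and q_2* = (q_2/q_1)·q_1*.
Numerically q_2/q_1 = 13.87343, so q_1* = 370/(33.64 + 7·13.87343) = 2.8297 and q_2* = 13.87343·2.8297 = 39.2582.

q_2* = 39.2582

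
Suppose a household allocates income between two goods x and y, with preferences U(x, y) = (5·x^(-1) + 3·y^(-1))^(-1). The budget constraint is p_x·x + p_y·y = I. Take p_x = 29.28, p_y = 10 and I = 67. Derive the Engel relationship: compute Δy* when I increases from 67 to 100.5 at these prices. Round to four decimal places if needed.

MU_x ∝ 5·x^(-2), MU_y ∝ 3·y^(-2), so MRS = (5/3)·(y/x)^(2) = p_x/p_y.
Solve for the ratio: y/x = [(3/5)·p_x/p_y]^(0.5).
Substitute y = (y/x)·x into the budget: x* = I/(p_x + p_y·(y/x)).
Numerically y/x = 1.325443, so x* = 67/(29.28 + 10·1.325443) = 1.5752 and y* = 1.325443·1.5752 = 2.0878.
At I' = 100.5: y* = 3.1317. Change: 3.1317 − 2.0878 = 1.0439.

Δy* = 1.0439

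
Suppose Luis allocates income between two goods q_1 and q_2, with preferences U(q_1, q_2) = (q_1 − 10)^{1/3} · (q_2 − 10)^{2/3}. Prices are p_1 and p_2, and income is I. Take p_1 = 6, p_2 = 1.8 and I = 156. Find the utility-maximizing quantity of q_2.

q_2* = 38.8889

This is Cobb-Douglas in (q_1−10, q_2−10): tangency gives 1/3·p_2·(q_2−10) = 2/3·p_1·(q_1−10).
Substituting into the budget: q_1* = 10 + 1/3·(I − 10·p_1 − 10·p_2)/p_1, and q_2* = 10 + 2/3·(…)/p_2.
Discretionary income = 156 − 10·6 − 10·1.8 = 78; q_2* = 10 + 2/3·78/1.8 = 38.8889.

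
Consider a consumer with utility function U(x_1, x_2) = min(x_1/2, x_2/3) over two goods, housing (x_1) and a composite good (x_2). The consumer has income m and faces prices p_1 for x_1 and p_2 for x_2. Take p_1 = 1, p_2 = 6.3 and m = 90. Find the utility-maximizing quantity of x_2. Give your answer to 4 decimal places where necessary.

x_2* = 12.9187

With perfect complements, no substitution: consume in ratio x_1:x_2 = 2:3.
Budget: p_1·x_1 + p_2·(3/2)·x_1 = m, so (2·p_1 + 3·p_2)·x_1 = 2·m.
Demand: x_1*(p_1,p_2,m) = 2·m/(2·p_1 + 3·p_2), x_2* = 3·m/(2·p_1 + 3·p_2).
Here 2·1 + 3·6.3 = 20.9, giving x_2* = 12.9187.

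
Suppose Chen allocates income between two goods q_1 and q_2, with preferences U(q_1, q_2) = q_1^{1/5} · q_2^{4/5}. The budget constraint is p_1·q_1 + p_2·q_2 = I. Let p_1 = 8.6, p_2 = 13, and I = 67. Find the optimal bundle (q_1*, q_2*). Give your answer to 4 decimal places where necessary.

q_1* = 1.5581, q_2* = 4.1231

The MRS is (1/4)·q_2/q_1. Set MRS = p_1/p_2.
So 0.2·p_2·q_2 = 0.8·p_1·q_1; combined with the budget, a share 0.2 of income goes to q_1.
Demand: q_1*(p_1,p_2,I) = 0.2·I/p_1 and q_2* = 0.8·I/p_2.
At p_1=8.6, p_2=13, I=67: q_1* = 0.2·67/8.6 = 1.5581, q_2* = 4.1231.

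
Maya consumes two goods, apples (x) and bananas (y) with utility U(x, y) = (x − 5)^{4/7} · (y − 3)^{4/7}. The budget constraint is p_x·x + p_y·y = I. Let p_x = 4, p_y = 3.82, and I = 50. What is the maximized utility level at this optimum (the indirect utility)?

V = 2.6828

This is Cobb-Douglas in (x−5, y−3): tangency gives 4/7·p_y·(y−3) = 4/7·p_x·(x−5).
After buying the subsistence bundle (5, 3), a share 0.5 of the remaining income goes to x: x* = 5 + 0.5·(I − 5p_x − 3p_y)/p_x.
Discretionary income = 50 − 5·4 − 3·3.82 = 18.54; x* = 5 + 0.5·18.54/4 = 7.3175; y* = 3 + 0.5·18.54/3.82 = 5.4267.
Utility at the optimum: U(7.3175, 5.4267) = 2.6828.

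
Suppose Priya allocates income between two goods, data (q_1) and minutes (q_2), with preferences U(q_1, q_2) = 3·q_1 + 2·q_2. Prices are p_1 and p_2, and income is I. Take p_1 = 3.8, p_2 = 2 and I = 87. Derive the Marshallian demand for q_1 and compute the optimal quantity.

q_1* = 0

q_2 gives more utility per dollar, so spend all income on q_2: q_2* = I/p_2, q_1* = 0.
Numerically: q_1* = 0, q_2* = 43.5.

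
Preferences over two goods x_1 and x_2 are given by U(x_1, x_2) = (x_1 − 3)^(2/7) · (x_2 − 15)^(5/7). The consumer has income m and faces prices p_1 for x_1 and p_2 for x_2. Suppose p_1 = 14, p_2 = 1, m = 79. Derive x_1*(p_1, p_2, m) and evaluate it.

Let x_1' = x_1−3, x_2' = x_2−15. MRS = (2/5)·x_2'/x_1' = p_1/p_2.
After buying the subsistence bundle (3, 15), a share 2/7 of the remaining income goes to x_1: x_1* = 3 + 2/7·(m − 3p_1 − 15p_2)/p_1.
Discretionary income = 79 − 3·14 − 15·1 = 22; x_1* = 3 + 2/7·22/14 = 3.449.

x_1* = 3.449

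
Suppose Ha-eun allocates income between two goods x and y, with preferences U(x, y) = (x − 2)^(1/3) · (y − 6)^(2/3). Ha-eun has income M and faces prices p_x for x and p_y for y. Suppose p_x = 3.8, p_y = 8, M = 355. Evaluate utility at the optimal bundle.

V = 25.3803

Let x' = x−2, y' = y−6. MRS = (1/2)·y'/x' = p_x/p_y.
Substituting into the budget: x* = 2 + 1/3·(M − 2·p_x − 6·p_y)/p_x, and y* = 6 + 2/3·(…)/p_y.
Discretionary income = 355 − 2·3.8 − 6·8 = 299.4; x* = 2 + 1/3·299.4/3.8 = 28.2632; y* = 6 + 2/3·299.4/8 = 30.95.
Utility at the optimum: U(28.2632, 30.95) = 25.3803.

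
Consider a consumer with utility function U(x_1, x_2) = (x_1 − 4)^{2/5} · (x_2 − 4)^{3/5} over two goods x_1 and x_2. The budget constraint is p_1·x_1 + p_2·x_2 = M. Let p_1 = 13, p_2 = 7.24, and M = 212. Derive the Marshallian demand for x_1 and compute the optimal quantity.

x_1* = 8.032

Substituting into the budget: x_1* = 4 + 0.4·(M − 4·p_1 − 4·p_2)/p_1, and x_2* = 4 + 0.6·(…)/p_2.
Discretionary income = 212 − 4·13 − 4·7.24 = 131.04; x_1* = 4 + 0.4·131.04/13 = 8.032.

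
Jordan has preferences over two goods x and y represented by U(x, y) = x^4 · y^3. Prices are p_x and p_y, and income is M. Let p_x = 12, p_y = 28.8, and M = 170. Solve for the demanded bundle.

Tangency: MRS = (4/3)·y/x = p_x/p_y.
Rearranging, p_y·y = (3/4)·p_x·x. Substituting into the budget gives p_x·x·(1 + (3/4)) = M.
Demand: x*(p_x,p_y,M) = 4/7·M/p_x and y* = 3/7·M/p_y.
At p_x=12, p_y=28.8, M=170: x* = 4/7·170/12 = 8.0952, y* = 2.5298.

x* = 8.0952, y* = 2.5298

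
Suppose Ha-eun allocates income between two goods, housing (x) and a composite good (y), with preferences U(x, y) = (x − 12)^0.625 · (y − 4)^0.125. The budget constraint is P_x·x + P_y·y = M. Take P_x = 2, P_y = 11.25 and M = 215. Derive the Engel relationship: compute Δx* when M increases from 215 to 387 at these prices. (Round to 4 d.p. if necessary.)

MRS = 5·(y−4)/(x−12). Tangency with P_x/P_y gives y−4 = (1/5)·(P_x/P_y)·(x−12).
Substituting into the budget: x* = 12 + 5/6·(M − 12·P_x − 4·P_y)/P_x, and y* = 4 + 1/6·(…)/P_y.
Discretionary income = 215 − 12·2 − 4·11.25 = 146; x* = 12 + 5/6·146/2 = 72.8333.
At M' = 387: x* = 144.5. Change: 144.5 − 72.8333 = 71.6667.

Δx* = 71.6667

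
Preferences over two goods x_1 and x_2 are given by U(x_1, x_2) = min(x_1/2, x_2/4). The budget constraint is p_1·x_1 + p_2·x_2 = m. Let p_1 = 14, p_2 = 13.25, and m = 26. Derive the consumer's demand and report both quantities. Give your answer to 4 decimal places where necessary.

x_1* = 0.642, x_2* = 1.284

Here 2·14 + 4·13.25 = 81, giving x_1* = 0.642 and x_2* = 1.284.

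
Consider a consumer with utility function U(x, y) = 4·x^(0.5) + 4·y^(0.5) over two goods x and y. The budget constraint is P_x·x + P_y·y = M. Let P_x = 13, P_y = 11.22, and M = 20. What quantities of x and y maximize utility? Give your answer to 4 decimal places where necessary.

MU_x ∝ 4·x^(-0.5), MU_y ∝ 4·y^(-0.5), so MRS = (y/x)^(0.5) = P_x/P_y.
Hence y/x = (P_x/P_y)^(1/(0.5)), i.e. raised to the 2 power.
With the ratio pinned down, the budget gives x* = M/(P_x + P_y·(y/x)) and y* = (y/x)·x*.
Numerically y/x = 1.342459, so x* = 20/(13 + 11.22·1.342459) = 0.7127 and y* = 1.342459·0.7127 = 0.9568.

x* = 0.7127, y* = 0.9568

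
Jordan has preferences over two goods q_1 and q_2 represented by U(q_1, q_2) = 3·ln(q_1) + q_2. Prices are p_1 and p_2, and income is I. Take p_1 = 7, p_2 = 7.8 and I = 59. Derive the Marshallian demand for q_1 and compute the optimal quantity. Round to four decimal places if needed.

q_1* = 3.3429

MU_q_1 = 3/q_1, MU_q_2 = 1. Tangency: 3/q_1 = p_1/p_2.
So q_1*(p_1,p_2) = 3·p_2/p_1, independent of income; and q_2* = (I − 3·p_2)/p_2.
At the given prices: q_1* = 3·7.8/7 = 3.3429.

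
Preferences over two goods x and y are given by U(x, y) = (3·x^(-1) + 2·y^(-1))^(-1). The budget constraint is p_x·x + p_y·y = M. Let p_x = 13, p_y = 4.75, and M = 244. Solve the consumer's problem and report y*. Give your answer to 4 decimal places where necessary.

MU_x ∝ 3·x^(-2), MU_y ∝ 2·y^(-2), so MRS = (3/2)·(y/x)^(2) = p_x/p_y.
Hence y/x = ((2/3)·p_x/p_y)^(1/(2)), i.e. raised to the 0.5 power.
Substitute y = (y/x)·x into the budget: x* = M/(p_x + p_y·(y/x)).
Numerically y/x = 1.350763, so x* = 244/(13 + 4.75·1.350763) = 12.5669 and y* = 1.350763·12.5669 = 16.9749.

y* = 16.9749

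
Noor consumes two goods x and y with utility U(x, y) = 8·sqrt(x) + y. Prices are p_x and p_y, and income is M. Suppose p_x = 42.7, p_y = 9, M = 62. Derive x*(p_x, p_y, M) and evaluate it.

Utility is quasi-linear in y; the FOC for x is 4/√x = p_x/p_y.
Solve: √x = 4·p_y/p_x, so x*(p_x,p_y) = (4·p_y/p_x)², and y* = (M − p_x·x*)/p_y.
Plugging in: x* = (4·9/42.7)² = 0.7108.

x* = 0.7108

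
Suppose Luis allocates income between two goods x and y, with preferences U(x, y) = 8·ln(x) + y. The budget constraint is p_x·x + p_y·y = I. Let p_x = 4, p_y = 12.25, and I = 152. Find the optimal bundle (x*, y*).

Set MRS = p_x/p_y: (8/x)/1 = p_x/p_y.
So x*(p_x,p_y) = 8·p_y/p_x, independent of income; and y* = (I − 8·p_y)/p_y.
At the given prices: x* = 8·12.25/4 = 24.5, and y* = 4.4082.

x* = 24.5, y* = 4.4082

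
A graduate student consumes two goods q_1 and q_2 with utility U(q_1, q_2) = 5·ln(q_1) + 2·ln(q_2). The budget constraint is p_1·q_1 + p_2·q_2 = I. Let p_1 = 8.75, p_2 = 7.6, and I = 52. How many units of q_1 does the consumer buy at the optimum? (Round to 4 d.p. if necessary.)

Tangency: MRS = (5/2)·q_2/q_1 = p_1/p_2.
Rearranging, p_2·q_2 = (2/5)·p_1·q_1. Substituting into the budget gives p_1·q_1·(1 + (2/5)) = I.
Demand: q_1*(p_1,p_2,I) = 5/7·I/p_1 and q_2* = 2/7·I/p_2.
At p_1=8.75, p_2=7.6, I=52: q_1* = 5/7·52/8.75 = 4.2449.

q_1* = 4.2449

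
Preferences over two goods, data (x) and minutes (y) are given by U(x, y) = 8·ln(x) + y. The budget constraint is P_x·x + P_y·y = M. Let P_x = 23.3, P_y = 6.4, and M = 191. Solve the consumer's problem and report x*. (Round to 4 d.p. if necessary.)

MU_x = 8/x, MU_y = 1. Tangency: 8/x = P_x/P_y.
So x*(P_x,P_y) = 8·P_y/P_x, independent of income; and y* = (M − 8·P_y)/P_y.
At the given prices: x* = 8·6.4/23.3 = 2.1974.

x* = 2.1974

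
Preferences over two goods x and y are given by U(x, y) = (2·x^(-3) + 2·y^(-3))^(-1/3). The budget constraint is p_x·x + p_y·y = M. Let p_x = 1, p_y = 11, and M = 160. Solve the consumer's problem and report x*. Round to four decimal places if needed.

MU_x ∝ 2·x^(-4), MU_y ∝ 2·y^(-4), so MRS = (y/x)^(4) = p_x/p_y.
Solve for the ratio: y/x = [p_x/p_y]^(0.25).
Substitute y = (y/x)·x into the budget: x* = M/(p_x + p_y·(y/x)).
Numerically y/x = 0.5491, so x* = 160/(1 + 11·0.5491) = 22.7269.

x* = 22.7269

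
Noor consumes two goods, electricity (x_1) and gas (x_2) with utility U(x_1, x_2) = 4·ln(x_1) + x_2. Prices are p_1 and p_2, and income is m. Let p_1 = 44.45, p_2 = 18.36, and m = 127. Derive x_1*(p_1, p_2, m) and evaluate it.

MU_x_1 = 4/x_1, MU_x_2 = 1. Tangency: 4/x_1 = p_1/p_2.
So x_1*(p_1,p_2) = 4·p_2/p_1, independent of income; and x_2* = (m − 4·p_2)/p_2.
At the given prices: x_1* = 4·18.36/44.45 = 1.6522.

x_1* = 1.6522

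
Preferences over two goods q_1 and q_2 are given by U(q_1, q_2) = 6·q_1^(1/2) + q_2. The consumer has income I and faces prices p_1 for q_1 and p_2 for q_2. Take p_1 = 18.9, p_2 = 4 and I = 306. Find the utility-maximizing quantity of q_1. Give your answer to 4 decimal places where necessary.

q_1* = 0.4031

Plugging in: q_1* = (3·4/18.9)² = 0.4031.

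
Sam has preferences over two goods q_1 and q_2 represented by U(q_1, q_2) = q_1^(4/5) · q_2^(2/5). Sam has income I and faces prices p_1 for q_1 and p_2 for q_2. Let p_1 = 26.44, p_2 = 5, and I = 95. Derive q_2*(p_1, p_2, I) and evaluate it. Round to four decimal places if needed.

MU_q_1/MU_q_2 = (0.8·q_2)/(0.4·q_1); tangency sets this equal to p_1/p_2.
So 0.8·p_2·q_2 = 0.4·p_1·q_1; combined with the budget, a share 2/3 of income goes to q_1.
Demand: q_1*(p_1,p_2,I) = 2/3·I/p_1 and q_2* = 1/3·I/p_2.
At p_1=26.44, p_2=5, I=95: q_2* = 1/3·95/5 = 6.3333.

q_2* = 6.3333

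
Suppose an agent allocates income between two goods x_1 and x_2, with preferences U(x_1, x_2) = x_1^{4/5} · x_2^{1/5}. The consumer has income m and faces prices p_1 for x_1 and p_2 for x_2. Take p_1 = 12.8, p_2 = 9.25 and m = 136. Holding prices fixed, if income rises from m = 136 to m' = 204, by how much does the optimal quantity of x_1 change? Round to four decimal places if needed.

Δx_1* = 4.25

The MRS is 4·x_2/x_1. Set MRS = p_1/p_2.
So 0.8·p_2·x_2 = 0.2·p_1·x_1; combined with the budget, a share 0.8 of income goes to x_1.
Demand: x_1*(p_1,p_2,m) = 0.8·m/p_1 and x_2* = 0.2·m/p_2.
At p_1=12.8, p_2=9.25, m=136: x_1* = 0.8·136/12.8 = 8.5.
At m' = 204: x_1* = 12.75. Change: 12.75 − 8.5 = 4.25.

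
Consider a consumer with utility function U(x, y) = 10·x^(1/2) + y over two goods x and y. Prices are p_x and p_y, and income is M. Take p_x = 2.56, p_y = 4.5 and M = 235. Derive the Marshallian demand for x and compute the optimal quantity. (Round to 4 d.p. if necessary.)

Thus x* = (5·p_y/p_x)² — independent of M — with the rest of income spent on y.
Plugging in: x* = (5·4.5/2.56)² = 77.2476.

x* = 77.2476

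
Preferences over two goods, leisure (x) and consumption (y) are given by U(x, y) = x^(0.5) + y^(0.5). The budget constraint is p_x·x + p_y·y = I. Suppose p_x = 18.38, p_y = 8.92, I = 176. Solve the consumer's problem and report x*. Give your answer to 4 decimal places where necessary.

x* = 3.1287

MRS = MU_x/MU_y = (y/x)^(0.5). Set equal to p_x/p_y.
Hence y/x = (p_x/p_y)^(1/(0.5)), i.e. raised to the 2 power.
With the ratio pinned down, the budget gives x* = I/(p_x + p_y·(y/x)) and y* = (y/x)·x*.
Numerically y/x = 4.245817, so x* = 176/(18.38 + 8.92·4.245817) = 3.1287.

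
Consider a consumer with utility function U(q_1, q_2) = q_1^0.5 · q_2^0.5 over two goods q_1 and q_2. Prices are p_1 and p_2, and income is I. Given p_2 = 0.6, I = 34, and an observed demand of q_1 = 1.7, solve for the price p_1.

p_1 = 10

The MRS is q_2/q_1. Set MRS = p_1/p_2.
So 0.5·p_2·q_2 = 0.5·p_1·q_1; combined with the budget, a share 0.5 of income goes to q_1.
Demand: q_1*(p_1,p_2,I) = 0.5·I/p_1 and q_2* = 0.5·I/p_2.
Set q_1* = 1.7 in the demand function and solve for p_1: p_1 = 10.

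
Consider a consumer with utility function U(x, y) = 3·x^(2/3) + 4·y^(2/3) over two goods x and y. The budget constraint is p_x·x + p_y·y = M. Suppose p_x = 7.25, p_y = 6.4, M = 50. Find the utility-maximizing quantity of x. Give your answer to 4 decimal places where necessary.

x* = 1.7063

With the ratio pinned down, the budget gives x* = M/(p_x + p_y·(y/x)) and y* = (y/x)·x*.
Numerically y/x = 3.445802, so x* = 50/(7.25 + 6.4·3.445802) = 1.7063.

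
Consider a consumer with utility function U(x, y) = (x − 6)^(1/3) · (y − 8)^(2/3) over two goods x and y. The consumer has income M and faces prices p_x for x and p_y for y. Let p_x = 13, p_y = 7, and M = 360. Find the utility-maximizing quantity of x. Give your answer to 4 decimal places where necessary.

MRS = (1/2)·(y−8)/(x−6). Tangency with p_x/p_y gives y−8 = 2·(p_x/p_y)·(x−6).
Substituting into the budget: x* = 6 + 1/3·(M − 6·p_x − 8·p_y)/p_x, and y* = 8 + 2/3·(…)/p_y.
Discretionary income = 360 − 6·13 − 8·7 = 226; x* = 6 + 1/3·226/13 = 11.7949.

x* = 11.7949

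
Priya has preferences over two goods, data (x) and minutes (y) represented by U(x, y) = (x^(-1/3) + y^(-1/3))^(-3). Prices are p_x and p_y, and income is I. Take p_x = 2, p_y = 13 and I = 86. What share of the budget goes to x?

share on x = 0.3851

MU_x ∝ x^(-4/3), MU_y ∝ y^(-4/3), so MRS = (y/x)^(4/3) = p_x/p_y.
Hence y/x = (p_x/p_y)^(1/(4/3)), i.e. raised to the 0.75 power.
With the ratio pinned down, the budget gives x* = I/(p_x + p_y·(y/x)) and y* = (y/x)·x*.
Numerically y/x = 0.245649, so x* = 86/(2 + 13·0.245649) = 16.5594 and y* = 0.245649·16.5594 = 4.0678.
Expenditure on x: 2·16.5594 = 33.1187; share = 0.3851.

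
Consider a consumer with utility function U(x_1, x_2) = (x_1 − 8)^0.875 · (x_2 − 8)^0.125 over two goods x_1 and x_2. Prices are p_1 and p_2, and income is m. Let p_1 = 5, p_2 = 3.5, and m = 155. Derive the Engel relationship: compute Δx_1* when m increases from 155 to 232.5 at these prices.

Δx_1* = 13.5625

Discretionary income = 155 − 8·5 − 8·3.5 = 87; x_1* = 8 + 0.875·87/5 = 23.225.
At m' = 232.5: x_1* = 36.7875. Change: 36.7875 − 23.225 = 13.5625.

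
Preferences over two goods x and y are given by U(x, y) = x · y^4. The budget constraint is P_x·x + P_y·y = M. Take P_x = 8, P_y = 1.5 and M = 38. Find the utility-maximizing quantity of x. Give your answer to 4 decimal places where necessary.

The MRS is (1/4)·y/x. Set MRS = P_x/P_y.
Rearranging, P_y·y = 4·P_x·x. Substituting into the budget gives P_x·x·(1 + 4) = M.
Demand: x*(P_x,P_y,M) = 0.2·M/P_x and y* = 0.8·M/P_y.
At P_x=8, P_y=1.5, M=38: x* = 0.2·38/8 = 0.95.

x* = 0.95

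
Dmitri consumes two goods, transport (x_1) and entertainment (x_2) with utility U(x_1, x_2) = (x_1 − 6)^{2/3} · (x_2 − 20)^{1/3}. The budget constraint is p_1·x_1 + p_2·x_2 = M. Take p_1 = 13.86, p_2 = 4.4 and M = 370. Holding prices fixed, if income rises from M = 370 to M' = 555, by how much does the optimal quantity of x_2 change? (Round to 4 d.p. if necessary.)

Δx_2* = 14.0152

MRS = 2·(x_2−20)/(x_1−6). Tangency with p_1/p_2 gives x_2−20 = (1/2)·(p_1/p_2)·(x_1−6).
Substituting into the budget: x_1* = 6 + 2/3·(M − 6·p_1 − 20·p_2)/p_1, and x_2* = 20 + 1/3·(…)/p_2.
Discretionary income = 370 − 6·13.86 − 20·4.4 = 198.84; x_2* = 20 + 1/3·198.84/4.4 = 35.0636.
At M' = 555: x_2* = 49.0788. Change: 49.0788 − 35.0636 = 14.0152.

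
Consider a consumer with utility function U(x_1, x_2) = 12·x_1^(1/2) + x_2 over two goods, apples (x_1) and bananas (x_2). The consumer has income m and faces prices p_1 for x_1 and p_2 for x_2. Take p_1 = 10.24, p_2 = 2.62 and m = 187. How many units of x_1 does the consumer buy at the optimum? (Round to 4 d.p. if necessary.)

Set MRS = p_1/p_2: 6·x_1^(−1/2) = p_1/p_2.
Solve: √x_1 = 6·p_2/p_1, so x_1*(p_1,p_2) = (6·p_2/p_1)², and x_2* = (m − p_1·x_1*)/p_2.
Plugging in: x_1* = (6·2.62/10.24)² = 2.3567.

x_1* = 2.3567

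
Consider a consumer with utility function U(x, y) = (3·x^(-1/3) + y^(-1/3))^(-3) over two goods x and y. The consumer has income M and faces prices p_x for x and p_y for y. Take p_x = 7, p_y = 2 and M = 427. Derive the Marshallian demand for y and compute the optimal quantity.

From the CES first-order condition, 3·(y/x)^(4/3) = p_x/p_y.
Solve for the ratio: y/x = [(1/3)·p_x/p_y]^(0.75).
Substitute y = (y/x)·x into the budget: x* = M/(p_x + p_y·(y/x)).
Numerically y/x = 1.122561, so x* = 427/(7 + 2·1.122561) = 46.1865 and y* = 1.122561·46.1865 = 51.8472.

y* = 51.8472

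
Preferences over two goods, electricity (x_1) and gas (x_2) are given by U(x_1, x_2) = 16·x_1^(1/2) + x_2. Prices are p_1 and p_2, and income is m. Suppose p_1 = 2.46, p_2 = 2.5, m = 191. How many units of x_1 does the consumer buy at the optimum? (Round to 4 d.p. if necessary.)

MU_x_1 = 8/√x_1, MU_x_2 = 1. Tangency: 8/√x_1 = p_1/p_2.
Thus x_1* = (8·p_2/p_1)² — independent of m — with the rest of income spent on x_2.
Plugging in: x_1* = (8·2.5/2.46)² = 66.0982.

x_1* = 66.0982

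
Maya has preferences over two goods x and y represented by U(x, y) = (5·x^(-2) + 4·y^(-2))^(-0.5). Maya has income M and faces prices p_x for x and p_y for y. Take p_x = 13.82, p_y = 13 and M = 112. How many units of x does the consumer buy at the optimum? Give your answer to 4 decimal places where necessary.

MU_x ∝ 5·x^(-3), MU_y ∝ 4·y^(-3), so MRS = (5/4)·(y/x)^(3) = p_x/p_y.
Solve for the ratio: y/x = [(4/5)·p_x/p_y]^(1/3).
With the ratio pinned down, the budget gives x* = M/(p_x + p_y·(y/x)) and y* = (y/x)·x*.
Numerically y/x = 0.94744, so x* = 112/(13.82 + 13·0.94744) = 4.2852.

x* = 4.2852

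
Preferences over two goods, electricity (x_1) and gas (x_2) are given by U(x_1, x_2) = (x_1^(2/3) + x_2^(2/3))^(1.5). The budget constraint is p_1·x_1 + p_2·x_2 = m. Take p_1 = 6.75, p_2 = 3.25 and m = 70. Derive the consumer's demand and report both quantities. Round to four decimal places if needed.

x_1* = 1.9517, x_2* = 17.485

MU_x_1 ∝ x_1^(-1/3), MU_x_2 ∝ x_2^(-1/3), so MRS = (x_2/x_1)^(1/3) = p_1/p_2.
Hence x_2/x_1 = (p_1/p_2)^(1/(1/3)), i.e. raised to the 3 power.
With the ratio pinned down, the budget gives x_1* = m/(p_1 + p_2·(x_2/x_1)) and x_2* = (x_2/x_1)·x_1*.
Numerically x_2/x_1 = 8.959035, so x_1* = 70/(6.75 + 3.25·8.959035) = 1.9517 and x_2* = 8.959035·1.9517 = 17.485.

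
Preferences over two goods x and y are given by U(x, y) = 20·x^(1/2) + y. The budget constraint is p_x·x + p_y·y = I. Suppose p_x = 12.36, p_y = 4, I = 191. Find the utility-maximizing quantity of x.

Utility is quasi-linear in y; the FOC for x is 10/√x = p_x/p_y.
Thus x* = (10·p_y/p_x)² — independent of I — with the rest of income spent on y.
Plugging in: x* = (10·4/12.36)² = 10.4733.

x* = 10.4733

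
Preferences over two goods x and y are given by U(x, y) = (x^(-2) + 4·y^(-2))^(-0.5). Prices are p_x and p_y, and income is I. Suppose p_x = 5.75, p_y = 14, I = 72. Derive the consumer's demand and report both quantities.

x* = 3.2331, y* = 3.815

From the CES first-order condition, (1/4)·(y/x)^(3) = p_x/p_y.
Hence y/x = (4·p_x/p_y)^(1/(3)), i.e. raised to the 1/3 power.
With the ratio pinned down, the budget gives x* = I/(p_x + p_y·(y/x)) and y* = (y/x)·x*.
Numerically y/x = 1.179958, so x* = 72/(5.75 + 14·1.179958) = 3.2331 and y* = 1.179958·3.2331 = 3.815.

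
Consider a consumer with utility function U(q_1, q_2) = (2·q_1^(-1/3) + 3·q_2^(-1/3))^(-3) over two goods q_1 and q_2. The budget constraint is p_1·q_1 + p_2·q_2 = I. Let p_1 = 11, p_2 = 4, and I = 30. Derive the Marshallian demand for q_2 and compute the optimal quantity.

MU_q_1 ∝ 2·q_1^(-4/3), MU_q_2 ∝ 3·q_2^(-4/3), so MRS = (2/3)·(q_2/q_1)^(4/3) = p_1/p_2.
Hence q_2/q_1 = ((3/2)·p_1/p_2)^(1/(4/3)), i.e. raised to the 0.75 power.
Substitute q_2 = (q_2/q_1)·q_1 into the budget: q_1* = I/(p_1 + p_2·(q_2/q_1)).
Numerically q_2/q_1 = 2.894463, so q_1* = 30/(11 + 4·2.894463) = 1.3287 and q_2* = 2.894463·1.3287 = 3.846.

q_2* = 3.846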